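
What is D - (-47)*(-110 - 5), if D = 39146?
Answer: 33741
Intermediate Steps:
D - (-47)*(-110 - 5) = 39146 - (-47)*(-110 - 5) = 39146 - (-47)*(-115) = 39146 - 1*5405 = 39146 - 5405 = 33741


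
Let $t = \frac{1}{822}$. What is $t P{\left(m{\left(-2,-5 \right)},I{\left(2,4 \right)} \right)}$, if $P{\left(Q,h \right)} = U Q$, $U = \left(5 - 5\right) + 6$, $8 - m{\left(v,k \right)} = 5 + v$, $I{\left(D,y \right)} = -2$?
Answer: $\frac{5}{137} \approx 0.036496$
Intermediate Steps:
$m{\left(v,k \right)} = 3 - v$ ($m{\left(v,k \right)} = 8 - \left(5 + v\right) = 3 - v$)
$t = \frac{1}{822} \approx 0.0012165$
$U = 6$ ($U = 0 + 6 = 6$)
$P{\left(Q,h \right)} = 6 Q$
$t P{\left(m{\left(-2,-5 \right)},I{\left(2,4 \right)} \right)} = \frac{6 \left(3 - -2\right)}{822} = \frac{6 \left(3 + 2\right)}{822} = \frac{6 \cdot 5}{822} = \frac{1}{822} \cdot 30 = \frac{5}{137}$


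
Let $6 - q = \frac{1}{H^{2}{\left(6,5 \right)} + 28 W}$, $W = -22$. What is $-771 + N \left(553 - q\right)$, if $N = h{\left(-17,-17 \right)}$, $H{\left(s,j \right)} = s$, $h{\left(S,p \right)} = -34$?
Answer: $- \frac{5616993}{290} \approx -19369.0$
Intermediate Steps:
$N = -34$
$q = \frac{3481}{580}$ ($q = 6 - \frac{1}{6^{2} + 28 \left(-22\right)} = 6 - \frac{1}{36 - 616} = 6 - \frac{1}{-580} = 6 - - \frac{1}{580} = 6 + \frac{1}{580} = \frac{3481}{580} \approx 6.0017$)
$-771 + N \left(553 - q\right) = -771 - 34 \left(553 - \frac{3481}{580}\right) = -771 - \frac{5393403}{290} = - \frac{5616993}{290}$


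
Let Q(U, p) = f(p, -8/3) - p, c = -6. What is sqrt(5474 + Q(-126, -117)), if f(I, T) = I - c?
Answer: 2*sqrt(1370) ≈ 74.027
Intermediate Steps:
f(I, T) = 6 + I (f(I, T) = I - 1*(-6) = I + 6 = 6 + I)
Q(U, p) = 6 (Q(U, p) = (6 + p) - p = 6)
sqrt(5474 + Q(-126, -117)) = sqrt(5474 + 6) = sqrt(5480) = 2*sqrt(1370)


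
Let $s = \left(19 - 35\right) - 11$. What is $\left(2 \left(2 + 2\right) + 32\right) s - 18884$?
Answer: $-19964$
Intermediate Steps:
$s = -27$ ($s = -16 - 11 = -27$)
$\left(2 \left(2 + 2\right) + 32\right) s - 18884 = \left(2 \left(2 + 2\right) + 32\right) \left(-27\right) - 18884 = \left(2 \cdot 4 + 32\right) \left(-27\right) - 18884 = \left(8 + 32\right) \left(-27\right) - 18884 = 40 \left(-27\right) - 18884 = -1080 - 18884 = -19964$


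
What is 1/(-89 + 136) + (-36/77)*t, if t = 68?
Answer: -114979/3619 ≈ -31.771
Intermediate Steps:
1/(-89 + 136) + (-36/77)*t = 1/(-89 + 136) - 36/77*68 = 1/47 - 36*1/77*68 = 1/47 - 36/77*68 = 1/47 - 2448/77 = -114979/3619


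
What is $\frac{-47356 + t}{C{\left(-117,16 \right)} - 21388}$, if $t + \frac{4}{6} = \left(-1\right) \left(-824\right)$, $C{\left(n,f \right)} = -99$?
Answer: $\frac{139598}{64461} \approx 2.1656$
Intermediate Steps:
$t = \frac{2470}{3}$ ($t = - \frac{2}{3} - -824 = - \frac{2}{3} + 824 = \frac{2470}{3} \approx 823.33$)
$\frac{-47356 + t}{C{\left(-117,16 \right)} - 21388} = \frac{-47356 + \frac{2470}{3}}{-99 - 21388} = - \frac{139598}{3 \left(-21487\right)} = \left(- \frac{139598}{3}\right) \left(- \frac{1}{21487}\right) = \frac{139598}{64461}$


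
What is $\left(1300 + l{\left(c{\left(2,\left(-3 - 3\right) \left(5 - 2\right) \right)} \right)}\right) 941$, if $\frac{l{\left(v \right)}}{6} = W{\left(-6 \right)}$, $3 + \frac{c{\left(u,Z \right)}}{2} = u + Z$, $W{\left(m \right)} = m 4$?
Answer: $1087796$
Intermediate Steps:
$W{\left(m \right)} = 4 m$
$c{\left(u,Z \right)} = -6 + 2 Z + 2 u$ ($c{\left(u,Z \right)} = -6 + 2 \left(u + Z\right) = -6 + 2 \left(Z + u\right) = -6 + \left(2 Z + 2 u\right) = -6 + 2 Z + 2 u$)
$l{\left(v \right)} = -144$ ($l{\left(v \right)} = 6 \cdot 4 \left(-6\right) = 6 \left(-24\right) = -144$)
$\left(1300 + l{\left(c{\left(2,\left(-3 - 3\right) \left(5 - 2\right) \right)} \right)}\right) 941 = \left(1300 - 144\right) 941 = 1156 \cdot 941 = 1087796$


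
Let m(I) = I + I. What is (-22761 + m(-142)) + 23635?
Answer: 590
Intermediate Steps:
m(I) = 2*I
(-22761 + m(-142)) + 23635 = (-22761 + 2*(-142)) + 23635 = (-22761 - 284) + 23635 = -23045 + 23635 = 590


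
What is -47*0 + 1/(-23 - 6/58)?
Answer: -29/670 ≈ -0.043284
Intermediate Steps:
-47*0 + 1/(-23 - 6/58) = 0 + 1/(-23 - 6*1/58) = 0 + 1/(-23 - 3/29) = 0 + 1/(-670/29) = 0 - 29/670 = -29/670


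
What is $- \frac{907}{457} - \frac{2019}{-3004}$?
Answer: $- \frac{1801945}{1372828} \approx -1.3126$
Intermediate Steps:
$- \frac{907}{457} - \frac{2019}{-3004} = \left(-907\right) \frac{1}{457} - - \frac{2019}{3004} = - \frac{907}{457} + \frac{2019}{3004} = - \frac{1801945}{1372828}$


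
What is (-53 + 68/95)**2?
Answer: 24671089/9025 ≈ 2733.6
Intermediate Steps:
(-53 + 68/95)**2 = (-4967/95)**2 = 24671089/9025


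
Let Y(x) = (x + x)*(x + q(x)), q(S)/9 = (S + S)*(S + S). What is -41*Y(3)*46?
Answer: -3700332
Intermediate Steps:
q(S) = 36*S² (q(S) = 9*((S + S)*(S + S)) = 9*((2*S)*(2*S)) = 9*(4*S²) = 36*S²)
Y(x) = 2*x*(x + 36*x²) (Y(x) = (x + x)*(x + 36*x²) = (2*x)*(x + 36*x²) = 2*x*(x + 36*x²))
-41*Y(3)*46 = -41*3²*(2 + 72*3)*46 = -369*(2 + 216)*46 = -369*218*46 = -41*1962*46 = -80442*46 = -3700332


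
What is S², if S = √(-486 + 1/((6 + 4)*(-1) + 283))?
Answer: -132677/273 ≈ -486.00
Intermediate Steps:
S = I*√36220821/273 (S = √(-486 + 1/(10*(-1) + 283)) = √(-486 + 1/(-10 + 283)) = √(-486 + 1/273) = √(-132677/273) = I*√36220821/273 ≈ 22.045*I)
S² = (I*√36220821/273)² = -132677/273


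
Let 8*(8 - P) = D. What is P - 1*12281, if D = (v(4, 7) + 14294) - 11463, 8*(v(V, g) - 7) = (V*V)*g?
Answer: -25259/2 ≈ -12630.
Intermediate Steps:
v(V, g) = 7 + g*V²/8 (v(V, g) = 7 + ((V*V)*g)/8 = 7 + (V²*g)/8 = 7 + (g*V²)/8 = 7 + g*V²/8)
D = 2852 (D = ((7 + (⅛)*7*4²) + 14294) - 11463 = ((7 + (⅛)*7*16) + 14294) - 11463 = ((7 + 14) + 14294) - 11463 = (21 + 14294) - 11463 = 14315 - 11463 = 2852)
P = -697/2 (P = 8 - ⅛*2852 = 8 - 713/2 = -697/2 ≈ -348.50)
P - 1*12281 = -697/2 - 1*12281 = -697/2 - 12281 = -25259/2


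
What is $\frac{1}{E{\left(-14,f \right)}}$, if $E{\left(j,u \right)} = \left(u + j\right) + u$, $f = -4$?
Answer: $- \frac{1}{22} \approx -0.045455$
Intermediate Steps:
$E{\left(j,u \right)} = j + 2 u$ ($E{\left(j,u \right)} = \left(j + u\right) + u = j + 2 u$)
$\frac{1}{E{\left(-14,f \right)}} = \frac{1}{-14 + 2 \left(-4\right)} = \frac{1}{-14 - 8} = \frac{1}{-22} = - \frac{1}{22}$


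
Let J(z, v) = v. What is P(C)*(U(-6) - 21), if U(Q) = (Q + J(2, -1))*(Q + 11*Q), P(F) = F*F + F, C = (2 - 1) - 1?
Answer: 0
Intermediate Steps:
C = 0 (C = 1 - 1 = 0)
P(F) = F + F² (P(F) = F² + F = F + F²)
U(Q) = 12*Q*(-1 + Q) (U(Q) = (Q - 1)*(Q + 11*Q) = (-1 + Q)*(12*Q) = 12*Q*(-1 + Q))
P(C)*(U(-6) - 21) = (0*(1 + 0))*(12*(-6)*(-1 - 6) - 21) = (0*1)*(12*(-6)*(-7) - 21) = 0*(504 - 21) = 0*483 = 0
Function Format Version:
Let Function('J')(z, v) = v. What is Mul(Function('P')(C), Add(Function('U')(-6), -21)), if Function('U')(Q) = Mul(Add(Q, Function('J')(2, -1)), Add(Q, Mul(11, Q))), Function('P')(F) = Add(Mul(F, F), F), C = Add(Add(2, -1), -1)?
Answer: 0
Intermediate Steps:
C = 0 (C = Add(1, -1) = 0)
Function('P')(F) = Add(F, Pow(F, 2)) (Function('P')(F) = Add(Pow(F, 2), F) = Add(F, Pow(F, 2)))
Function('U')(Q) = Mul(12, Q, Add(-1, Q)) (Function('U')(Q) = Mul(Add(Q, -1), Add(Q, Mul(11, Q))) = Mul(Add(-1, Q), Mul(12, Q)) = Mul(12, Q, Add(-1, Q)))
Mul(Function('P')(C), Add(Function('U')(-6), -21)) = Mul(Mul(0, Add(1, 0)), Add(Mul(12, -6, Add(-1, -6)), -21)) = Mul(Mul(0, 1), Add(Mul(12, -6, -7), -21)) = Mul(0, Add(504, -21)) = Mul(0, 483) = 0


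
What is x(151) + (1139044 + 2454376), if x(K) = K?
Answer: 3593571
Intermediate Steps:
x(151) + (1139044 + 2454376) = 151 + (1139044 + 2454376) = 151 + 3593420 = 3593571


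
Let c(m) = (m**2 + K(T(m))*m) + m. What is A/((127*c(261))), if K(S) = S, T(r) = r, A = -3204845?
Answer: -25235/136503 ≈ -0.18487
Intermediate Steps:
c(m) = m + 2*m**2 (c(m) = (m**2 + m*m) + m = (m**2 + m**2) + m = 2*m**2 + m = m + 2*m**2)
A/((127*c(261))) = -3204845*1/(33147*(1 + 2*261)) = -3204845*1/(33147*(1 + 522)) = -3204845/(127*(261*523)) = -3204845/(127*136503) = -3204845/17335881 = -3204845*1/17335881 = -25235/136503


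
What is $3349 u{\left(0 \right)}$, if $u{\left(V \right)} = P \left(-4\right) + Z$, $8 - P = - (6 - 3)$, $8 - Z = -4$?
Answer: $-107168$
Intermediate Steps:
$Z = 12$ ($Z = 8 - -4 = 8 + 4 = 12$)
$P = 11$ ($P = 8 - - (6 - 3) = 8 - \left(-1\right) 3 = 8 - -3 = 8 + 3 = 11$)
$u{\left(V \right)} = -32$ ($u{\left(V \right)} = 11 \left(-4\right) + 12 = -44 + 12 = -32$)
$3349 u{\left(0 \right)} = 3349 \left(-32\right) = -107168$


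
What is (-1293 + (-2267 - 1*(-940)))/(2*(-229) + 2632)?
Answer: -1310/1087 ≈ -1.2052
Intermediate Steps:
(-1293 + (-2267 - 1*(-940)))/(2*(-229) + 2632) = (-1293 + (-2267 + 940))/(-458 + 2632) = (-1293 - 1327)/2174 = -2620*1/2174 = -1310/1087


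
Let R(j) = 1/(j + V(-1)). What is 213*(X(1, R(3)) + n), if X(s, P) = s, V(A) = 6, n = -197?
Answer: -41748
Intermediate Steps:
R(j) = 1/(6 + j) (R(j) = 1/(j + 6) = 1/(6 + j))
213*(X(1, R(3)) + n) = 213*(1 - 197) = 213*(-196) = -41748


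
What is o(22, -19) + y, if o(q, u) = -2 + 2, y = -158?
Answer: -158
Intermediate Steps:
o(q, u) = 0
o(22, -19) + y = 0 - 158 = -158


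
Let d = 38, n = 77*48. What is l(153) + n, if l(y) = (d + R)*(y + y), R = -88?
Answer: -11604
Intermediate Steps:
n = 3696
l(y) = -100*y (l(y) = (38 - 88)*(y + y) = -100*y)
l(153) + n = -100*153 + 3696 = -15300 + 3696 = -11604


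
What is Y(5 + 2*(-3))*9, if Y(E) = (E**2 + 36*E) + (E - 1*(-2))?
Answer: -306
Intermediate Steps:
Y(E) = 2 + E**2 + 37*E (Y(E) = (E**2 + 36*E) + (E + 2) = (E**2 + 36*E) + (2 + E) = 2 + E**2 + 37*E)
Y(5 + 2*(-3))*9 = (2 + (5 + 2*(-3))**2 + 37*(5 + 2*(-3)))*9 = (2 + (5 - 6)**2 + 37*(5 - 6))*9 = (2 + (-1)**2 + 37*(-1))*9 = (2 + 1 - 37)*9 = -34*9 = -306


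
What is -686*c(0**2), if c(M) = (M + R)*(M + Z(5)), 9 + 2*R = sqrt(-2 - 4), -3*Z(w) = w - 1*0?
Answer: -5145 + 1715*I*sqrt(6)/3 ≈ -5145.0 + 1400.3*I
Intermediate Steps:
Z(w) = -w/3 (Z(w) = -(w - 1*0)/3 = -(w + 0)/3 = -w/3)
R = -9/2 + I*sqrt(6)/2 (R = -9/2 + sqrt(-2 - 4)/2 = -9/2 + sqrt(-6)/2 = -9/2 + (I*sqrt(6))/2 = -9/2 + I*sqrt(6)/2 ≈ -4.5 + 1.2247*I)
c(M) = (-5/3 + M)*(-9/2 + M + I*sqrt(6)/2) (c(M) = (M + (-9/2 + I*sqrt(6)/2))*(M - 1/3*5) = (-9/2 + M + I*sqrt(6)/2)*(M - 5/3) = (-9/2 + M + I*sqrt(6)/2)*(-5/3 + M) = (-5/3 + M)*(-9/2 + M + I*sqrt(6)/2))
-686*c(0**2) = -686*(15/2 + (0**2)**2 - 37/6*0**2 - 5*I*sqrt(6)/6 + (1/2)*I*0**2*sqrt(6)) = -686*(15/2 + 0**2 - 37/6*0 - 5*I*sqrt(6)/6 + (1/2)*I*0*sqrt(6)) = -686*(15/2 + 0 + 0 - 5*I*sqrt(6)/6 + 0) = -686*(15/2 - 5*I*sqrt(6)/6) = -5145 + 1715*I*sqrt(6)/3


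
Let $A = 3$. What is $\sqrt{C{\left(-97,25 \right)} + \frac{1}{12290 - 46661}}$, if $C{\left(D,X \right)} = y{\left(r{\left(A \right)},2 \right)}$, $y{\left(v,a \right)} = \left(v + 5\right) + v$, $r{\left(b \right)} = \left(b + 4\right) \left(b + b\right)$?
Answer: $\frac{\sqrt{11682389742}}{11457} \approx 9.434$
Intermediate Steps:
$r{\left(b \right)} = 2 b \left(4 + b\right)$ ($r{\left(b \right)} = \left(4 + b\right) 2 b = 2 b \left(4 + b\right)$)
$y{\left(v,a \right)} = 5 + 2 v$ ($y{\left(v,a \right)} = \left(5 + v\right) + v = 5 + 2 v$)
$C{\left(D,X \right)} = 89$ ($C{\left(D,X \right)} = 5 + 2 \cdot 2 \cdot 3 \left(4 + 3\right) = 5 + 2 \cdot 2 \cdot 3 \cdot 7 = 5 + 2 \cdot 42 = 5 + 84 = 89$)
$\sqrt{C{\left(-97,25 \right)} + \frac{1}{12290 - 46661}} = \sqrt{89 + \frac{1}{12290 - 46661}} = \sqrt{89 + \frac{1}{-34371}} = \sqrt{89 - \frac{1}{34371}} = \sqrt{\frac{3059018}{34371}} = \frac{\sqrt{11682389742}}{11457}$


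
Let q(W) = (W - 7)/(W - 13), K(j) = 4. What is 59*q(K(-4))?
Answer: 59/3 ≈ 19.667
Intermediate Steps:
q(W) = (-7 + W)/(-13 + W)
59*q(K(-4)) = 59*((-7 + 4)/(-13 + 4)) = 59*(-3/(-9)) = 59*(-⅑*(-3)) = 59*(⅓) = 59/3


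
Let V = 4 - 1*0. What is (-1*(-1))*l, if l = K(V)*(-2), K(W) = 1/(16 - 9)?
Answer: -2/7 ≈ -0.28571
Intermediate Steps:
V = 4 (V = 4 + 0 = 4)
K(W) = ⅐ (K(W) = 1/7 = ⅐)
l = -2/7 (l = (⅐)*(-2) = -2/7 ≈ -0.28571)
(-1*(-1))*l = -1*(-1)*(-2/7) = 1*(-2/7) = -2/7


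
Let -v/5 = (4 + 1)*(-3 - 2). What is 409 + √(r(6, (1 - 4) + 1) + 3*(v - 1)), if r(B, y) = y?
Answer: 409 + √370 ≈ 428.24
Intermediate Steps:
v = 125 (v = -5*(4 + 1)*(-3 - 2) = -25*(-5) = -5*(-25) = 125)
409 + √(r(6, (1 - 4) + 1) + 3*(v - 1)) = 409 + √(((1 - 4) + 1) + 3*(125 - 1)) = 409 + √((-3 + 1) + 3*124) = 409 + √(-2 + 372) = 409 + √370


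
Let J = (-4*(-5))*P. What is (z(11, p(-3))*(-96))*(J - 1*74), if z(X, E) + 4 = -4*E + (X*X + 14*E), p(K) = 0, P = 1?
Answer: 606528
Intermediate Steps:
J = 20 (J = -4*(-5)*1 = 20*1 = 20)
z(X, E) = -4 + X² + 10*E (z(X, E) = -4 + (-4*E + (X*X + 14*E)) = -4 + (-4*E + (X² + 14*E)) = -4 + (X² + 10*E) = -4 + X² + 10*E)
(z(11, p(-3))*(-96))*(J - 1*74) = ((-4 + 11² + 10*0)*(-96))*(20 - 1*74) = ((-4 + 121 + 0)*(-96))*(20 - 74) = (117*(-96))*(-54) = -11232*(-54) = 606528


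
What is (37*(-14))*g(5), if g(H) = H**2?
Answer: -12950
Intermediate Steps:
(37*(-14))*g(5) = (37*(-14))*5**2 = -518*25 = -12950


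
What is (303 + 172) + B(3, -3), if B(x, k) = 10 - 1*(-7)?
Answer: 492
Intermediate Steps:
B(x, k) = 17 (B(x, k) = 10 + 7 = 17)
(303 + 172) + B(3, -3) = (303 + 172) + 17 = 475 + 17 = 492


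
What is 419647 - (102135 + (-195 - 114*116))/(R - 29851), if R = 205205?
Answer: 36793345661/87677 ≈ 4.1965e+5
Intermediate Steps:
419647 - (102135 + (-195 - 114*116))/(R - 29851) = 419647 - (102135 + (-195 - 114*116))/(205205 - 29851) = 419647 - (102135 + (-195 - 13224))/175354 = 419647 - (102135 - 13419)/175354 = 419647 - 88716/175354 = 419647 - 1*44358/87677 = 419647 - 44358/87677 = 36793345661/87677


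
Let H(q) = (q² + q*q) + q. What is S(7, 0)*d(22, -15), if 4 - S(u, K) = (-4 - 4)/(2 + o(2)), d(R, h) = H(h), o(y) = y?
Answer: 2610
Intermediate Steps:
H(q) = q + 2*q² (H(q) = (q² + q²) + q = 2*q² + q = q + 2*q²)
d(R, h) = h*(1 + 2*h)
S(u, K) = 6 (S(u, K) = 4 - (-4 - 4)/(2 + 2) = 4 - (-8)/4 = 4 - 1*(-2) = 4 + 2 = 6)
S(7, 0)*d(22, -15) = 6*(-15*(1 + 2*(-15))) = 6*(-15*(1 - 30)) = 6*(-15*(-29)) = 6*435 = 2610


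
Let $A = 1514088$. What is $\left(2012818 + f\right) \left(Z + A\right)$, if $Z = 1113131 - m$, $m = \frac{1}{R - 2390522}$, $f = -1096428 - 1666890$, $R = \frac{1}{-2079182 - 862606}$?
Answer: $- \frac{13865996613259449014045500}{7032408933337} \approx -1.9717 \cdot 10^{12}$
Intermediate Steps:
$R = - \frac{1}{2941788}$ ($R = \frac{1}{-2941788} = - \frac{1}{2941788} \approx -3.3993 \cdot 10^{-7}$)
$f = -2763318$ ($f = -1096428 - 1666890 = -2763318$)
$m = - \frac{2941788}{7032408933337}$ ($m = \frac{1}{- \frac{1}{2941788} - 2390522} = \frac{1}{- \frac{7032408933337}{2941788}} = - \frac{2941788}{7032408933337} \approx -4.1832 \cdot 10^{-7}$)
$Z = \frac{7827992388377289935}{7032408933337}$ ($Z = 1113131 - - \frac{2941788}{7032408933337} = 1113131 + \frac{2941788}{7032408933337} = \frac{7827992388377289935}{7032408933337} \approx 1.1131 \cdot 10^{6}$)
$\left(2012818 + f\right) \left(Z + A\right) = \left(2012818 - 2763318\right) \left(\frac{7827992388377289935}{7032408933337} + 1514088\right) = \left(-750500\right) \frac{18475678365435641591}{7032408933337} = - \frac{13865996613259449014045500}{7032408933337}$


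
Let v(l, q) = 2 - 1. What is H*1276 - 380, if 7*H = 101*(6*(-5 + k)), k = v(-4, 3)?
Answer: -3095684/7 ≈ -4.4224e+5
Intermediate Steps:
v(l, q) = 1
k = 1
H = -2424/7 (H = (101*(6*(-5 + 1)))/7 = (101*(6*(-4)))/7 = (101*(-24))/7 = (⅐)*(-2424) = -2424/7 ≈ -346.29)
H*1276 - 380 = -2424/7*1276 - 380 = -3093024/7 - 380 = -3095684/7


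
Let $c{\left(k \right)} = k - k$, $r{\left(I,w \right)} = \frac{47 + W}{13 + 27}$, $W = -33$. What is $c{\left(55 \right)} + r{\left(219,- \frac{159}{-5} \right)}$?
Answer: $\frac{7}{20} \approx 0.35$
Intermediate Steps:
$r{\left(I,w \right)} = \frac{7}{20}$ ($r{\left(I,w \right)} = \frac{47 - 33}{13 + 27} = \frac{14}{40} = 14 \cdot \frac{1}{40} = \frac{7}{20}$)
$c{\left(k \right)} = 0$
$c{\left(55 \right)} + r{\left(219,- \frac{159}{-5} \right)} = 0 + \frac{7}{20} = \frac{7}{20}$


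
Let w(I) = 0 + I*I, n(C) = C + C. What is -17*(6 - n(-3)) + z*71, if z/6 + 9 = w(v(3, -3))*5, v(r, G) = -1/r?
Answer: -11404/3 ≈ -3801.3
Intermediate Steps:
n(C) = 2*C
w(I) = I² (w(I) = 0 + I² = I²)
z = -152/3 (z = -54 + 6*((-1/3)²*5) = -54 + 6*((-1*⅓)²*5) = -54 + 6*((-⅓)²*5) = -54 + 6*((⅑)*5) = -54 + 6*(5/9) = -54 + 10/3 = -152/3 ≈ -50.667)
-17*(6 - n(-3)) + z*71 = -17*(6 - 2*(-3)) - 152/3*71 = -17*(6 - 1*(-6)) - 10792/3 = -17*(6 + 6) - 10792/3 = -17*12 - 10792/3 = -204 - 10792/3 = -11404/3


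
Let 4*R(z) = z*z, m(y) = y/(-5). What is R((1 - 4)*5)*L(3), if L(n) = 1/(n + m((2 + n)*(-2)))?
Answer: 45/4 ≈ 11.250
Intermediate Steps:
m(y) = -y/5 (m(y) = y*(-⅕) = -y/5)
L(n) = 1/(⅘ + 7*n/5) (L(n) = 1/(n - (2 + n)*(-2)/5) = 1/(n - (-4 - 2*n)/5) = 1/(n + (⅘ + 2*n/5)) = 1/(⅘ + 7*n/5))
R(z) = z²/4 (R(z) = (z*z)/4 = z²/4)
R((1 - 4)*5)*L(3) = (((1 - 4)*5)²/4)*(5/(4 + 7*3)) = ((-3*5)²/4)*(5/(4 + 21)) = ((¼)*(-15)²)*(5/25) = ((¼)*225)*(5*(1/25)) = (225/4)*(⅕) = 45/4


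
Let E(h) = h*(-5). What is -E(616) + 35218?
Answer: 38298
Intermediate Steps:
E(h) = -5*h
-E(616) + 35218 = -(-5)*616 + 35218 = -1*(-3080) + 35218 = 3080 + 35218 = 38298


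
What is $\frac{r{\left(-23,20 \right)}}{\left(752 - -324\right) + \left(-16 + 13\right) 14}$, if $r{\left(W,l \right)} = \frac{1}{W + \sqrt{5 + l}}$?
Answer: $- \frac{1}{18612} \approx -5.3729 \cdot 10^{-5}$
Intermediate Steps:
$\frac{r{\left(-23,20 \right)}}{\left(752 - -324\right) + \left(-16 + 13\right) 14} = \frac{1}{\left(\left(752 - -324\right) + \left(-16 + 13\right) 14\right) \left(-23 + \sqrt{5 + 20}\right)} = \frac{1}{\left(\left(752 + 324\right) - 42\right) \left(-23 + \sqrt{25}\right)} = \frac{1}{\left(1076 - 42\right) \left(-23 + 5\right)} = \frac{1}{1034 \left(-18\right)} = \frac{1}{1034} \left(- \frac{1}{18}\right) = - \frac{1}{18612}$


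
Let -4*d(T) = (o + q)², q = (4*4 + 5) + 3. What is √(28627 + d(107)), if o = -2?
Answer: √28506 ≈ 168.84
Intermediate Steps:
q = 24 (q = (16 + 5) + 3 = 21 + 3 = 24)
d(T) = -121 (d(T) = -(-2 + 24)²/4 = -¼*22² = -¼*484 = -121)
√(28627 + d(107)) = √(28627 - 121) = √28506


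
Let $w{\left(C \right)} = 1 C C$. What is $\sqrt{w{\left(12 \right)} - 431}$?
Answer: $i \sqrt{287} \approx 16.941 i$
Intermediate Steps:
$w{\left(C \right)} = C^{2}$ ($w{\left(C \right)} = C C = C^{2}$)
$\sqrt{w{\left(12 \right)} - 431} = \sqrt{12^{2} - 431} = \sqrt{144 - 431} = \sqrt{-287} = i \sqrt{287}$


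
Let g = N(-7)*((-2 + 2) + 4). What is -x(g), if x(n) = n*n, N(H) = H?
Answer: -784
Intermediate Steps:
g = -28 (g = -7*((-2 + 2) + 4) = -7*(0 + 4) = -7*4 = -28)
x(n) = n**2
-x(g) = -1*(-28)**2 = -1*784 = -784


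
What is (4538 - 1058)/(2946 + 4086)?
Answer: 145/293 ≈ 0.49488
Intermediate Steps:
(4538 - 1058)/(2946 + 4086) = 3480/7032 = 3480*(1/7032) = 145/293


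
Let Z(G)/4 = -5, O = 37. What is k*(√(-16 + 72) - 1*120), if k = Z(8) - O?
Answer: 6840 - 114*√14 ≈ 6413.5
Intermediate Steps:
Z(G) = -20 (Z(G) = 4*(-5) = -20)
k = -57 (k = -20 - 1*37 = -20 - 37 = -57)
k*(√(-16 + 72) - 1*120) = -57*(√(-16 + 72) - 1*120) = -57*(√56 - 120) = -57*(2*√14 - 120) = -57*(-120 + 2*√14) = 6840 - 114*√14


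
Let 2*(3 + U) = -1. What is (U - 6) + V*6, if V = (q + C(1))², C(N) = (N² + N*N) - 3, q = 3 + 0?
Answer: 29/2 ≈ 14.500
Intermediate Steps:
U = -7/2 (U = -3 + (½)*(-1) = -3 - ½ = -7/2 ≈ -3.5000)
q = 3
C(N) = -3 + 2*N² (C(N) = (N² + N²) - 3 = 2*N² - 3 = -3 + 2*N²)
V = 4 (V = (3 + (-3 + 2*1²))² = (3 + (-3 + 2*1))² = (3 + (-3 + 2))² = (3 - 1)² = 2² = 4)
(U - 6) + V*6 = (-7/2 - 6) + 4*6 = -19/2 + 24 = 29/2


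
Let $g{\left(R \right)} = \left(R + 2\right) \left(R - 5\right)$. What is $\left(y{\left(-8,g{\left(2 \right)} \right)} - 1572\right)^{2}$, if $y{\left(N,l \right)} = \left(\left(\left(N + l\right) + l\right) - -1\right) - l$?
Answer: $2531281$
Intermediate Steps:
$g{\left(R \right)} = \left(-5 + R\right) \left(2 + R\right)$ ($g{\left(R \right)} = \left(2 + R\right) \left(-5 + R\right) = \left(-5 + R\right) \left(2 + R\right)$)
$y{\left(N,l \right)} = 1 + N + l$ ($y{\left(N,l \right)} = \left(\left(N + 2 l\right) + 1\right) - l = \left(1 + N + 2 l\right) - l = 1 + N + l$)
$\left(y{\left(-8,g{\left(2 \right)} \right)} - 1572\right)^{2} = \left(\left(1 - 8 - \left(16 - 4\right)\right) - 1572\right)^{2} = \left(\left(1 - 8 - 12\right) - 1572\right)^{2} = \left(-19 - 1572\right)^{2} = \left(-1591\right)^{2} = 2531281$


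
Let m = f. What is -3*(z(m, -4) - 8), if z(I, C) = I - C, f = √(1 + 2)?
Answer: 12 - 3*√3 ≈ 6.8038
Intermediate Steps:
f = √3 ≈ 1.7320
m = √3 ≈ 1.7320
-3*(z(m, -4) - 8) = -3*((√3 - 1*(-4)) - 8) = -3*((√3 + 4) - 8) = -3*((4 + √3) - 8) = -3*(-4 + √3) = 12 - 3*√3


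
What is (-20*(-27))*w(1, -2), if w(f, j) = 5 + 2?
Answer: 3780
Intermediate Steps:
w(f, j) = 7
(-20*(-27))*w(1, -2) = -20*(-27)*7 = 540*7 = 3780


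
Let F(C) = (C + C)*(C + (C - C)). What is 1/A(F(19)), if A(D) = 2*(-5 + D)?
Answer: 1/1434 ≈ 0.00069735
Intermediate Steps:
F(C) = 2*C**2 (F(C) = (2*C)*(C + 0) = (2*C)*C = 2*C**2)
A(D) = -10 + 2*D
1/A(F(19)) = 1/(-10 + 2*(2*19**2)) = 1/(-10 + 2*(2*361)) = 1/(-10 + 2*722) = 1/(-10 + 1444) = 1/1434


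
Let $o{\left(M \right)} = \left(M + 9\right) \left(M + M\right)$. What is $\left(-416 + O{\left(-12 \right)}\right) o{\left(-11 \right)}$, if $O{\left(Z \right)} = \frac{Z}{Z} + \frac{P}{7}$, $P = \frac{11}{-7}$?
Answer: $- \frac{895224}{49} \approx -18270.0$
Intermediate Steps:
$P = - \frac{11}{7}$ ($P = 11 \left(- \frac{1}{7}\right) = - \frac{11}{7} \approx -1.5714$)
$o{\left(M \right)} = 2 M \left(9 + M\right)$ ($o{\left(M \right)} = \left(9 + M\right) 2 M = 2 M \left(9 + M\right)$)
$O{\left(Z \right)} = \frac{38}{49}$ ($O{\left(Z \right)} = \frac{Z}{Z} - \frac{11}{7 \cdot 7} = 1 - \frac{11}{49} = \frac{38}{49}$)
$\left(-416 + O{\left(-12 \right)}\right) o{\left(-11 \right)} = \left(-416 + \frac{38}{49}\right) 2 \left(-11\right) \left(9 - 11\right) = - \frac{20346 \cdot 2 \left(-11\right) \left(-2\right)}{49} = \left(- \frac{20346}{49}\right) 44 = - \frac{895224}{49}$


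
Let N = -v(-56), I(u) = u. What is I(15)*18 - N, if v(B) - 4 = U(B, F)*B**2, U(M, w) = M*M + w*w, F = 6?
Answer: 9947666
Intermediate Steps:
U(M, w) = M**2 + w**2
v(B) = 4 + B**2*(36 + B**2) (v(B) = 4 + (B**2 + 6**2)*B**2 = 4 + (B**2 + 36)*B**2 = 4 + (36 + B**2)*B**2 = 4 + B**2*(36 + B**2))
N = -9947396 (N = -(4 + (-56)**2*(36 + (-56)**2)) = -(4 + 3136*(36 + 3136)) = -(4 + 3136*3172) = -(4 + 9947392) = -1*9947396 = -9947396)
I(15)*18 - N = 15*18 - 1*(-9947396) = 270 + 9947396 = 9947666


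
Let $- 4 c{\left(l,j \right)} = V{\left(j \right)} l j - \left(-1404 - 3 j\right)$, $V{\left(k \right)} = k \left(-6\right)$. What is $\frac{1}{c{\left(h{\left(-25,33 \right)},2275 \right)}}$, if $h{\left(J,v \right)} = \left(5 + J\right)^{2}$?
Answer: $\frac{4}{12421491771} \approx 3.2202 \cdot 10^{-10}$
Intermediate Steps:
$V{\left(k \right)} = - 6 k$
$c{\left(l,j \right)} = -351 - \frac{3 j}{4} + \frac{3 l j^{2}}{2}$ ($c{\left(l,j \right)} = - \frac{- 6 j l j - \left(-1404 - 3 j\right)}{4} = - \frac{- 6 l j^{2} + \left(1406 + \left(-2 + 3 j\right)\right)}{4} = - \frac{- 6 l j^{2} + \left(1404 + 3 j\right)}{4} = - \frac{1404 + 3 j - 6 l j^{2}}{4} = -351 - \frac{3 j}{4} + \frac{3 l j^{2}}{2}$)
$\frac{1}{c{\left(h{\left(-25,33 \right)},2275 \right)}} = \frac{1}{-351 - \frac{6825}{4} + \frac{3 \left(5 - 25\right)^{2} \cdot 2275^{2}}{2}} = \frac{1}{-351 - \frac{6825}{4} + \frac{3}{2} \left(-20\right)^{2} \cdot 5175625} = \frac{1}{-351 - \frac{6825}{4} + \frac{3}{2} \cdot 400 \cdot 5175625} = \frac{1}{-351 - \frac{6825}{4} + 3105375000} = \frac{1}{\frac{12421491771}{4}} = \frac{4}{12421491771}$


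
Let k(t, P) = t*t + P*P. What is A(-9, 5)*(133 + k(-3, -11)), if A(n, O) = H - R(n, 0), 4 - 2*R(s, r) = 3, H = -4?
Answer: -2367/2 ≈ -1183.5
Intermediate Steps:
R(s, r) = ½ (R(s, r) = 2 - ½*3 = 2 - 3/2 = ½)
k(t, P) = P² + t² (k(t, P) = t² + P² = P² + t²)
A(n, O) = -9/2 (A(n, O) = -4 - 1*½ = -4 - ½ = -9/2)
A(-9, 5)*(133 + k(-3, -11)) = -9*(133 + ((-11)² + (-3)²))/2 = -9*(133 + (121 + 9))/2 = -9*(133 + 130)/2 = -9/2*263 = -2367/2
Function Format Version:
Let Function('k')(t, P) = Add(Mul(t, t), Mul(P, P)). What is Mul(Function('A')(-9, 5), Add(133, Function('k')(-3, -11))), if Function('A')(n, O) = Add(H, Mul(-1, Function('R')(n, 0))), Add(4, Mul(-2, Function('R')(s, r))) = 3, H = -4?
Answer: Rational(-2367, 2) ≈ -1183.5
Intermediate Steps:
Function('R')(s, r) = Rational(1, 2) (Function('R')(s, r) = Add(2, Mul(Rational(-1, 2), 3)) = Add(2, Rational(-3, 2)) = Rational(1, 2))
Function('k')(t, P) = Add(Pow(P, 2), Pow(t, 2)) (Function('k')(t, P) = Add(Pow(t, 2), Pow(P, 2)) = Add(Pow(P, 2), Pow(t, 2)))
Function('A')(n, O) = Rational(-9, 2) (Function('A')(n, O) = Add(-4, Mul(-1, Rational(1, 2))) = Add(-4, Rational(-1, 2)) = Rational(-9, 2))
Mul(Function('A')(-9, 5), Add(133, Function('k')(-3, -11))) = Mul(Rational(-9, 2), Add(133, Add(Pow(-11, 2), Pow(-3, 2)))) = Mul(Rational(-9, 2), Add(133, Add(121, 9))) = Mul(Rational(-9, 2), Add(133, 130)) = Mul(Rational(-9, 2), 263) = Rational(-2367, 2)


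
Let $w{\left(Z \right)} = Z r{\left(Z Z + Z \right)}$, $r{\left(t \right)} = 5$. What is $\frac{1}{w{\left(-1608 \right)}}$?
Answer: $- \frac{1}{8040} \approx -0.00012438$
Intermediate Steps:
$w{\left(Z \right)} = 5 Z$ ($w{\left(Z \right)} = Z 5 = 5 Z$)
$\frac{1}{w{\left(-1608 \right)}} = \frac{1}{5 \left(-1608\right)} = \frac{1}{-8040} = - \frac{1}{8040}$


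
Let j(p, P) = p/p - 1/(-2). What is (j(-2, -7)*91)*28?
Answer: 3822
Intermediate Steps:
j(p, P) = 3/2 (j(p, P) = 1 - 1*(-½) = 1 + ½ = 3/2)
(j(-2, -7)*91)*28 = ((3/2)*91)*28 = (273/2)*28 = 3822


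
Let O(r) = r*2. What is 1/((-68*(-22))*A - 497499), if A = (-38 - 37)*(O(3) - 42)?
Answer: 1/3541701 ≈ 2.8235e-7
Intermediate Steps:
O(r) = 2*r
A = 2700 (A = (-38 - 37)*(2*3 - 42) = -75*(6 - 42) = -75*(-36) = 2700)
1/((-68*(-22))*A - 497499) = 1/(-68*(-22)*2700 - 497499) = 1/(1496*2700 - 497499) = 1/(4039200 - 497499) = 1/3541701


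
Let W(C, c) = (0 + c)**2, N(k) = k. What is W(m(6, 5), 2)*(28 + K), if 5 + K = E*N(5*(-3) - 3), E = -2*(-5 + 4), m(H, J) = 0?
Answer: -52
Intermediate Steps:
E = 2 (E = -2*(-1) = 2)
K = -41 (K = -5 + 2*(5*(-3) - 3) = -5 + 2*(-15 - 3) = -5 + 2*(-18) = -5 - 36 = -41)
W(C, c) = c**2
W(m(6, 5), 2)*(28 + K) = 2**2*(28 - 41) = 4*(-13) = -52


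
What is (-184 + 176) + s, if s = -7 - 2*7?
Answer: -29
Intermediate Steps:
s = -21 (s = -7 - 14 = -21)
(-184 + 176) + s = (-184 + 176) - 21 = -8 - 21 = -29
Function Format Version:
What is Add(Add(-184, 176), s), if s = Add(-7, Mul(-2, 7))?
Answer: -29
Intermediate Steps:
s = -21 (s = Add(-7, -14) = -21)
Add(Add(-184, 176), s) = Add(Add(-184, 176), -21) = Add(-8, -21) = -29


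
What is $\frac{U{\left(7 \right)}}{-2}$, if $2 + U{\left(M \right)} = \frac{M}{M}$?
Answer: $\frac{1}{2} \approx 0.5$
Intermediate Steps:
$U{\left(M \right)} = -1$ ($U{\left(M \right)} = -2 + \frac{M}{M} = -2 + 1 = -1$)
$\frac{U{\left(7 \right)}}{-2} = - \frac{1}{-2} = \left(-1\right) \left(- \frac{1}{2}\right) = \frac{1}{2}$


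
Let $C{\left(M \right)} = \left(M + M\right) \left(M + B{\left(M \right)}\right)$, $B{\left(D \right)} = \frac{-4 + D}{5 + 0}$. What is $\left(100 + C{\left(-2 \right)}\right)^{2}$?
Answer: $\frac{318096}{25} \approx 12724.0$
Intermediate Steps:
$B{\left(D \right)} = - \frac{4}{5} + \frac{D}{5}$ ($B{\left(D \right)} = \frac{-4 + D}{5} = \left(-4 + D\right) \frac{1}{5} = - \frac{4}{5} + \frac{D}{5}$)
$C{\left(M \right)} = 2 M \left(- \frac{4}{5} + \frac{6 M}{5}\right)$ ($C{\left(M \right)} = \left(M + M\right) \left(M + \left(- \frac{4}{5} + \frac{M}{5}\right)\right) = 2 M \left(- \frac{4}{5} + \frac{6 M}{5}\right)$)
$\left(100 + C{\left(-2 \right)}\right)^{2} = \left(100 + \frac{4}{5} \left(-2\right) \left(-2 + 3 \left(-2\right)\right)\right)^{2} = \left(100 + \frac{4}{5} \left(-2\right) \left(-2 - 6\right)\right)^{2} = \left(100 + \frac{4}{5} \left(-2\right) \left(-8\right)\right)^{2} = \left(100 + \frac{64}{5}\right)^{2} = \left(\frac{564}{5}\right)^{2} = \frac{318096}{25}$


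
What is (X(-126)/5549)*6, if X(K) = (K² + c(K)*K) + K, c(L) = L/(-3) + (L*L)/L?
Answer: 158004/5549 ≈ 28.474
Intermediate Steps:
c(L) = 2*L/3 (c(L) = L*(-⅓) + L²/L = -L/3 + L = 2*L/3)
X(K) = K + 5*K²/3 (X(K) = (K² + (2*K/3)*K) + K = (K² + 2*K²/3) + K = 5*K²/3 + K = K + 5*K²/3)
(X(-126)/5549)*6 = (((⅓)*(-126)*(3 + 5*(-126)))/5549)*6 = (((⅓)*(-126)*(3 - 630))*(1/5549))*6 = (((⅓)*(-126)*(-627))*(1/5549))*6 = (26334*(1/5549))*6 = (26334/5549)*6 = 158004/5549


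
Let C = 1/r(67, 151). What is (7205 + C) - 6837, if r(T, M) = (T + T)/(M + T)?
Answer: 24765/67 ≈ 369.63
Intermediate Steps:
r(T, M) = 2*T/(M + T) (r(T, M) = (2*T)/(M + T) = 2*T/(M + T))
C = 109/67 (C = 1/(2*67/(151 + 67)) = 1/(2*67/218) = 1/(2*67*(1/218)) = 1/(67/109) = 109/67 ≈ 1.6269)
(7205 + C) - 6837 = (7205 + 109/67) - 6837 = 482844/67 - 6837 = 24765/67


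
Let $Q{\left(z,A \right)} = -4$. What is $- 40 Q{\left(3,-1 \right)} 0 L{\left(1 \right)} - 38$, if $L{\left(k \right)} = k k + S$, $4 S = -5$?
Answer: $-38$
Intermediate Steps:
$S = - \frac{5}{4}$ ($S = \frac{1}{4} \left(-5\right) = - \frac{5}{4} \approx -1.25$)
$L{\left(k \right)} = - \frac{5}{4} + k^{2}$ ($L{\left(k \right)} = k k - \frac{5}{4} = k^{2} - \frac{5}{4} = - \frac{5}{4} + k^{2}$)
$- 40 Q{\left(3,-1 \right)} 0 L{\left(1 \right)} - 38 = - 40 \left(-4\right) 0 \left(- \frac{5}{4} + 1^{2}\right) - 38 = - 40 \cdot 0 \left(- \frac{5}{4} + 1\right) - 38 = - 40 \cdot 0 \left(- \frac{1}{4}\right) - 38 = \left(-40\right) 0 - 38 = 0 - 38 = -38$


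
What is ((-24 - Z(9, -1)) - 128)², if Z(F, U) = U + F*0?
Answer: 22801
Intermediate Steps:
Z(F, U) = U (Z(F, U) = U + 0 = U)
((-24 - Z(9, -1)) - 128)² = ((-24 - 1*(-1)) - 128)² = ((-24 + 1) - 128)² = (-23 - 128)² = (-151)² = 22801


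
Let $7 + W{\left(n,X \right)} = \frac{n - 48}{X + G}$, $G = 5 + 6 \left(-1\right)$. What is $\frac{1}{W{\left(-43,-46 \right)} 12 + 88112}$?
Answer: $\frac{47}{4138408} \approx 1.1357 \cdot 10^{-5}$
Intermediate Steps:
$G = -1$ ($G = 5 - 6 = -1$)
$W{\left(n,X \right)} = -7 + \frac{-48 + n}{-1 + X}$ ($W{\left(n,X \right)} = -7 + \frac{n - 48}{X - 1} = -7 + \frac{-48 + n}{-1 + X}$)
$\frac{1}{W{\left(-43,-46 \right)} 12 + 88112} = \frac{1}{\frac{-41 - 43 - -322}{-1 - 46} \cdot 12 + 88112} = \frac{1}{\frac{-41 - 43 + 322}{-47} \cdot 12 + 88112} = \frac{1}{\left(- \frac{1}{47}\right) 238 \cdot 12 + 88112} = \frac{1}{\left(- \frac{238}{47}\right) 12 + 88112} = \frac{1}{- \frac{2856}{47} + 88112} = \frac{1}{\frac{4138408}{47}} = \frac{47}{4138408}$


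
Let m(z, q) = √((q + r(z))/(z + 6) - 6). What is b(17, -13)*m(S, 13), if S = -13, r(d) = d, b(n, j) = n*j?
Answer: -221*I*√6 ≈ -541.34*I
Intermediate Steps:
b(n, j) = j*n
m(z, q) = √(-6 + (q + z)/(6 + z)) (m(z, q) = √((q + z)/(z + 6) - 6) = √((q + z)/(6 + z) - 6) = √(-6 + (q + z)/(6 + z)))
b(17, -13)*m(S, 13) = (-13*17)*√((-36 + 13 - 5*(-13))/(6 - 13)) = -221*√(-36 + 13 + 65)*(I*√7/7) = -221*I*√6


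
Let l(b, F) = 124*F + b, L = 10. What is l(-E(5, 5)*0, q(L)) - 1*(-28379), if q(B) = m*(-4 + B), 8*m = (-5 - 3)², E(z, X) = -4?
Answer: 34331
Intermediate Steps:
m = 8 (m = (-5 - 3)²/8 = (⅛)*(-8)² = (⅛)*64 = 8)
q(B) = -32 + 8*B (q(B) = 8*(-4 + B) = -32 + 8*B)
l(b, F) = b + 124*F
l(-E(5, 5)*0, q(L)) - 1*(-28379) = (-1*(-4)*0 + 124*(-32 + 8*10)) - 1*(-28379) = (4*0 + 124*(-32 + 80)) + 28379 = (0 + 124*48) + 28379 = (0 + 5952) + 28379 = 5952 + 28379 = 34331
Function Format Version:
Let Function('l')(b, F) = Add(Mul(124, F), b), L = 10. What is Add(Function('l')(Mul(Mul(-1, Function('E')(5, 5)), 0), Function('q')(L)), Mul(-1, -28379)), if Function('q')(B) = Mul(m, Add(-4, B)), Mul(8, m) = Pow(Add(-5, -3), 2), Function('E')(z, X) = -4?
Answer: 34331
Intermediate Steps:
m = 8 (m = Mul(Rational(1, 8), Pow(Add(-5, -3), 2)) = Mul(Rational(1, 8), Pow(-8, 2)) = Mul(Rational(1, 8), 64) = 8)
Function('q')(B) = Add(-32, Mul(8, B)) (Function('q')(B) = Mul(8, Add(-4, B)) = Add(-32, Mul(8, B)))
Function('l')(b, F) = Add(b, Mul(124, F))
Add(Function('l')(Mul(Mul(-1, Function('E')(5, 5)), 0), Function('q')(L)), Mul(-1, -28379)) = Add(Add(Mul(Mul(-1, -4), 0), Mul(124, Add(-32, Mul(8, 10)))), Mul(-1, -28379)) = Add(Add(Mul(4, 0), Mul(124, Add(-32, 80))), 28379) = Add(Add(0, Mul(124, 48)), 28379) = Add(Add(0, 5952), 28379) = Add(5952, 28379) = 34331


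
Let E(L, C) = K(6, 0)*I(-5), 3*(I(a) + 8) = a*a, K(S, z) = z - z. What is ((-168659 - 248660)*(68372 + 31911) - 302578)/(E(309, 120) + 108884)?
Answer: -41850303855/108884 ≈ -3.8436e+5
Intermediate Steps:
K(S, z) = 0
I(a) = -8 + a²/3 (I(a) = -8 + (a*a)/3 = -8 + a²/3)
E(L, C) = 0 (E(L, C) = 0*(-8 + (⅓)*(-5)²) = 0*(-8 + (⅓)*25) = 0*(-8 + 25/3) = 0*(⅓) = 0)
((-168659 - 248660)*(68372 + 31911) - 302578)/(E(309, 120) + 108884) = ((-168659 - 248660)*(68372 + 31911) - 302578)/(0 + 108884) = (-417319*100283 - 302578)/108884 = (-41850001277 - 302578)*(1/108884) = -41850303855*1/108884 = -41850303855/108884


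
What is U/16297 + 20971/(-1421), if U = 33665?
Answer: -293926422/23158037 ≈ -12.692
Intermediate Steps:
U/16297 + 20971/(-1421) = 33665/16297 + 20971/(-1421) = 33665*(1/16297) + 20971*(-1/1421) = 33665/16297 - 20971/1421 = -293926422/23158037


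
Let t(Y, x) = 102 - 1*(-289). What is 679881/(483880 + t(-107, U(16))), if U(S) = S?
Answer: 679881/484271 ≈ 1.4039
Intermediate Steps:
t(Y, x) = 391 (t(Y, x) = 102 + 289 = 391)
679881/(483880 + t(-107, U(16))) = 679881/(483880 + 391) = 679881/484271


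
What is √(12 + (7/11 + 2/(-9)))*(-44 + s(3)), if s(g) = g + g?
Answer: -38*√13519/33 ≈ -133.89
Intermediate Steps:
s(g) = 2*g
√(12 + (7/11 + 2/(-9)))*(-44 + s(3)) = √(12 + (7/11 + 2/(-9)))*(-44 + 2*3) = √(12 + (7*(1/11) + 2*(-⅑)))*(-44 + 6) = √(12 + (7/11 - 2/9))*(-38) = √(12 + 41/99)*(-38) = √(1229/99)*(-38) = (√13519/33)*(-38) = -38*√13519/33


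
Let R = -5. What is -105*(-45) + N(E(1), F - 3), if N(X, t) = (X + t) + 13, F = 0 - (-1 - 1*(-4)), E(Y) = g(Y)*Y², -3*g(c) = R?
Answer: 14201/3 ≈ 4733.7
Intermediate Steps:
g(c) = 5/3 (g(c) = -⅓*(-5) = 5/3)
E(Y) = 5*Y²/3
F = -3 (F = 0 - (-1 + 4) = 0 - 1*3 = 0 - 3 = -3)
N(X, t) = 13 + X + t
-105*(-45) + N(E(1), F - 3) = -105*(-45) + (13 + (5/3)*1² + (-3 - 3)) = 4725 + (13 + (5/3)*1 - 6) = 4725 + (13 + 5/3 - 6) = 4725 + 26/3 = 14201/3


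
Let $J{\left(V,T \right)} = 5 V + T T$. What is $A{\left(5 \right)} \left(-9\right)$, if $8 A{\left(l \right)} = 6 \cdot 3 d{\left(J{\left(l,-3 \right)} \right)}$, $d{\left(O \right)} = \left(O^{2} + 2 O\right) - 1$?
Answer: $- \frac{99063}{4} \approx -24766.0$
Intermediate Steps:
$J{\left(V,T \right)} = T^{2} + 5 V$ ($J{\left(V,T \right)} = 5 V + T^{2} = T^{2} + 5 V$)
$d{\left(O \right)} = -1 + O^{2} + 2 O$
$A{\left(l \right)} = \frac{153}{4} + \frac{9 \left(9 + 5 l\right)^{2}}{4} + \frac{45 l}{2}$ ($A{\left(l \right)} = \frac{6 \cdot 3 \left(-1 + \left(\left(-3\right)^{2} + 5 l\right)^{2} + 2 \left(\left(-3\right)^{2} + 5 l\right)\right)}{8} = \frac{18 \left(-1 + \left(9 + 5 l\right)^{2} + 2 \left(9 + 5 l\right)\right)}{8} = \frac{18 \left(-1 + \left(9 + 5 l\right)^{2} + \left(18 + 10 l\right)\right)}{8} = \frac{18 \left(17 + \left(9 + 5 l\right)^{2} + 10 l\right)}{8} = \frac{306 + 18 \left(9 + 5 l\right)^{2} + 180 l}{8} = \frac{153}{4} + \frac{9 \left(9 + 5 l\right)^{2}}{4} + \frac{45 l}{2}$)
$A{\left(5 \right)} \left(-9\right) = \left(\frac{441}{2} + 225 \cdot 5 + \frac{225 \cdot 5^{2}}{4}\right) \left(-9\right) = \left(\frac{441}{2} + 1125 + \frac{225}{4} \cdot 25\right) \left(-9\right) = \left(\frac{441}{2} + 1125 + \frac{5625}{4}\right) \left(-9\right) = \frac{11007}{4} \left(-9\right) = - \frac{99063}{4}$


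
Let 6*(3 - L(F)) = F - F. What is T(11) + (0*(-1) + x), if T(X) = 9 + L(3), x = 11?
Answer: 23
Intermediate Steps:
L(F) = 3 (L(F) = 3 - (F - F)/6 = 3 - 1/6*0 = 3 + 0 = 3)
T(X) = 12 (T(X) = 9 + 3 = 12)
T(11) + (0*(-1) + x) = 12 + (0*(-1) + 11) = 12 + (0 + 11) = 12 + 11 = 23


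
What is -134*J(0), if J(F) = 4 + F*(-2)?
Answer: -536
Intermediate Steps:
J(F) = 4 - 2*F
-134*J(0) = -134*(4 - 2*0) = -134*(4 + 0) = -134*4 = -536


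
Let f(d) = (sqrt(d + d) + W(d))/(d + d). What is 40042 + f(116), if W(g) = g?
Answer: 80085/2 + sqrt(58)/116 ≈ 40043.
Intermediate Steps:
f(d) = (d + sqrt(2)*sqrt(d))/(2*d) (f(d) = (sqrt(d + d) + d)/(d + d) = (sqrt(2*d) + d)/((2*d)) = (sqrt(2)*sqrt(d) + d)*(1/(2*d)) = (d + sqrt(2)*sqrt(d))*(1/(2*d)) = (d + sqrt(2)*sqrt(d))/(2*d))
40042 + f(116) = 40042 + (1/2 + sqrt(2)/(2*sqrt(116))) = 40042 + (1/2 + sqrt(2)*(sqrt(29)/58)/2) = 40042 + (1/2 + sqrt(58)/116) = 80085/2 + sqrt(58)/116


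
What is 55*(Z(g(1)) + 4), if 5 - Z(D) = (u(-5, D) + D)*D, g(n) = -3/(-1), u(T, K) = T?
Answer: 825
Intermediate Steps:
g(n) = 3 (g(n) = -3*(-1) = 3)
Z(D) = 5 - D*(-5 + D) (Z(D) = 5 - (-5 + D)*D = 5 - D*(-5 + D))
55*(Z(g(1)) + 4) = 55*((5 - 1*3² + 5*3) + 4) = 55*((5 - 1*9 + 15) + 4) = 55*((5 - 9 + 15) + 4) = 55*(11 + 4) = 55*15 = 825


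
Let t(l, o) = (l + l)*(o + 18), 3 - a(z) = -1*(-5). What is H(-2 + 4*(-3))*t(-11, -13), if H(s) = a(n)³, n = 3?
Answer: 880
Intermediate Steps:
a(z) = -2 (a(z) = 3 - (-1)*(-5) = 3 - 1*5 = 3 - 5 = -2)
t(l, o) = 2*l*(18 + o) (t(l, o) = (2*l)*(18 + o) = 2*l*(18 + o))
H(s) = -8 (H(s) = (-2)³ = -8)
H(-2 + 4*(-3))*t(-11, -13) = -16*(-11)*(18 - 13) = -16*(-11)*5 = -8*(-110) = 880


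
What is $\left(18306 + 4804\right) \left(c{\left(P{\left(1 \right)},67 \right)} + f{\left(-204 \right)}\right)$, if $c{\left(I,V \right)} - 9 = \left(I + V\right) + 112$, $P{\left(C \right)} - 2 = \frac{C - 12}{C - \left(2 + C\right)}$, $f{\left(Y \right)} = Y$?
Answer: $-196435$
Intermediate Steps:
$P{\left(C \right)} = 8 - \frac{C}{2}$ ($P{\left(C \right)} = 2 + \frac{C - 12}{C - \left(2 + C\right)} = 2 + \frac{-12 + C}{-2} = 2 + \left(-12 + C\right) \left(- \frac{1}{2}\right) = 2 - \left(-6 + \frac{C}{2}\right) = 8 - \frac{C}{2}$)
$c{\left(I,V \right)} = 121 + I + V$ ($c{\left(I,V \right)} = 9 + \left(\left(I + V\right) + 112\right) = 9 + \left(112 + I + V\right) = 121 + I + V$)
$\left(18306 + 4804\right) \left(c{\left(P{\left(1 \right)},67 \right)} + f{\left(-204 \right)}\right) = \left(18306 + 4804\right) \left(\left(121 + \left(8 - \frac{1}{2}\right) + 67\right) - 204\right) = 23110 \left(\left(121 + \left(8 - \frac{1}{2}\right) + 67\right) - 204\right) = 23110 \left(\left(121 + \frac{15}{2} + 67\right) - 204\right) = 23110 \left(\frac{391}{2} - 204\right) = 23110 \left(- \frac{17}{2}\right) = -196435$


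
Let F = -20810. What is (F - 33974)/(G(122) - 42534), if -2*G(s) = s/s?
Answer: 109568/85069 ≈ 1.2880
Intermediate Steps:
G(s) = -1/2 (G(s) = -s/(2*s) = -1/2*1 = -1/2)
(F - 33974)/(G(122) - 42534) = (-20810 - 33974)/(-1/2 - 42534) = -54784/(-85069/2) = -54784*(-2/85069) = 109568/85069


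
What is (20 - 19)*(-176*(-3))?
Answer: 528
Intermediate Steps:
(20 - 19)*(-176*(-3)) = 1*528 = 528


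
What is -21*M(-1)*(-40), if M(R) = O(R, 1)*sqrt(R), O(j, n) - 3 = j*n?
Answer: 1680*I ≈ 1680.0*I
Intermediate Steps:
O(j, n) = 3 + j*n
M(R) = sqrt(R)*(3 + R) (M(R) = (3 + R*1)*sqrt(R) = (3 + R)*sqrt(R) = sqrt(R)*(3 + R))
-21*M(-1)*(-40) = -21*(sqrt(-1)*(3 - 1))*(-40) = -21*(I*2)*(-40) = -21*(2*I)*(-40) = -42*I*(-40) = -(-1680)*I = 1680*I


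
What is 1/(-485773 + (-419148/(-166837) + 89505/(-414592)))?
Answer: -69169285504/33600412484472661 ≈ -2.0586e-6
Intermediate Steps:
1/(-485773 + (-419148/(-166837) + 89505/(-414592))) = 1/(-485773 + (-419148*(-1/166837) + 89505*(-1/414592))) = 1/(-485773 + (419148/166837 - 89505/414592)) = 1/(-485773 + 158842661931/69169285504) = 1/(-33600412484472661/69169285504) = -69169285504/33600412484472661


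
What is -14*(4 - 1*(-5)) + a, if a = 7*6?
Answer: -84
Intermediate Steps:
a = 42
-14*(4 - 1*(-5)) + a = -14*(4 - 1*(-5)) + 42 = -14*(4 + 5) + 42 = -14*9 + 42 = -126 + 42 = -84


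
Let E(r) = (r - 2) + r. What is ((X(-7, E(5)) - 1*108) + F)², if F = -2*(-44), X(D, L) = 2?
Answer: 324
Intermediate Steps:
E(r) = -2 + 2*r (E(r) = (-2 + r) + r = -2 + 2*r)
F = 88
((X(-7, E(5)) - 1*108) + F)² = ((2 - 1*108) + 88)² = ((2 - 108) + 88)² = (-106 + 88)² = (-18)² = 324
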